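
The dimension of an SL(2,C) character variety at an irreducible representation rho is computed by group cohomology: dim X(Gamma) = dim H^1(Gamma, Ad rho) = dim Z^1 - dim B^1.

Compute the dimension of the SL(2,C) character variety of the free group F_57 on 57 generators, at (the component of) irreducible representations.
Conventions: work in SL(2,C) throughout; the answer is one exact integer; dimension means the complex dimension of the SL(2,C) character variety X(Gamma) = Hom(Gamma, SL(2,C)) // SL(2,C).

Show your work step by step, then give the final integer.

Here Gamma is free of rank 57 — no relator constrains a cocycle.
Z^1(Gamma, Ad rho) = (sl_2)^57: a cocycle is a free choice of one sl_2 vector per generator, so dim Z^1 = 3*57 = 171.
At an irreducible rho the centralizer of the image in sl_2 is 0, so the coboundary map sl_2 -> Z^1 is injective: dim B^1 = 3.
dim X = dim H^1 = dim Z^1 - dim B^1 = 171 - 3 = 168.

168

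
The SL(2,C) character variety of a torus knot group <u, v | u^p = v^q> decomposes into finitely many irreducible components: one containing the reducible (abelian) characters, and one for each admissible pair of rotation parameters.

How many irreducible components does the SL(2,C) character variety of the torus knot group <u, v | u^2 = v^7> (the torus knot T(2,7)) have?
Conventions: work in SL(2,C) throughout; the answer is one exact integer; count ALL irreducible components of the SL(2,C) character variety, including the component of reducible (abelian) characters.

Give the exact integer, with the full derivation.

In the torus knot group T(2,7), u^2 = v^7 is central, so an irreducible representation sends it to +I or -I (Schur).
This locks tr(u) to 2*cos(pi*alpha/2), alpha in 1..1, and tr(v) to 2*cos(pi*beta/7), beta in 1..6, on each component of irreducible characters.
The two central values (-1)^alpha I and (-1)^beta I must be the same matrix, so alpha and beta share a parity.
count pairs: odd alpha (1 choices) x odd beta (3), plus even alpha (0) x even beta (3): 1*3 + 0*3 = 3.
Total: 3 irreducible-character components + 1 reducible (abelian) component = 4.

4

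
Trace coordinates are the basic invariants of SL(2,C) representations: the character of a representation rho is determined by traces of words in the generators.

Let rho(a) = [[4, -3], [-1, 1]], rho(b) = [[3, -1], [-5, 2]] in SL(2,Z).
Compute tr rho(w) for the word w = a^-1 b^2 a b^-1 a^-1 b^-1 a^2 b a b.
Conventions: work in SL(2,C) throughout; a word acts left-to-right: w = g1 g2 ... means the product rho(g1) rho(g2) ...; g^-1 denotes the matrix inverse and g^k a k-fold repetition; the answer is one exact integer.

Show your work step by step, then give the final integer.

25578702

rho(a^-1) = [[1, 3], [1, 4]]
... * rho(b) = [[3, -1], [-5, 2]]  ->  [[-12, 5], [-17, 7]]
... * rho(b) = [[3, -1], [-5, 2]]  ->  [[-61, 22], [-86, 31]]
... * rho(a) = [[4, -3], [-1, 1]]  ->  [[-266, 205], [-375, 289]]
... * rho(b^-1) = [[2, 1], [5, 3]]  ->  [[493, 349], [695, 492]]
... * rho(a^-1) = [[1, 3], [1, 4]]  ->  [[842, 2875], [1187, 4053]]
... * rho(b^-1) = [[2, 1], [5, 3]]  ->  [[16059, 9467], [22639, 13346]]
... * rho(a) = [[4, -3], [-1, 1]]  ->  [[54769, -38710], [77210, -54571]]
... * rho(a) = [[4, -3], [-1, 1]]  ->  [[257786, -203017], [363411, -286201]]
... * rho(b) = [[3, -1], [-5, 2]]  ->  [[1788443, -663820], [2521238, -935813]]
... * rho(a) = [[4, -3], [-1, 1]]  ->  [[7817592, -6029149], [11020765, -8499527]]
... * rho(b) = [[3, -1], [-5, 2]]  ->  [[53598521, -19875890], [75559930, -28019819]]
tr = 53598521 + -28019819 = 25578702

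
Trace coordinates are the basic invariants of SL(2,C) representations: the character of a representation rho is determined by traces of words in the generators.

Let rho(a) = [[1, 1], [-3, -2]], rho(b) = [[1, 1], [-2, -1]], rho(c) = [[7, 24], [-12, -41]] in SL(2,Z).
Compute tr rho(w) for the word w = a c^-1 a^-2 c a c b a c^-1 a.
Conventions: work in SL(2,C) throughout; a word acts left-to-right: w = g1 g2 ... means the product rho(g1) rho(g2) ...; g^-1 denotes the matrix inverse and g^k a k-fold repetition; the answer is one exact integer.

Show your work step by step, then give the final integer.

rho(a) = [[1, 1], [-3, -2]]
... * rho(c^-1) = [[-41, -24], [12, 7]]  ->  [[-29, -17], [99, 58]]
... * rho(a^-1) = [[-2, -1], [3, 1]]  ->  [[7, 12], [-24, -41]]
... * rho(a^-1) = [[-2, -1], [3, 1]]  ->  [[22, 5], [-75, -17]]
... * rho(c) = [[7, 24], [-12, -41]]  ->  [[94, 323], [-321, -1103]]
... * rho(a) = [[1, 1], [-3, -2]]  ->  [[-875, -552], [2988, 1885]]
... * rho(c) = [[7, 24], [-12, -41]]  ->  [[499, 1632], [-1704, -5573]]
... * rho(b) = [[1, 1], [-2, -1]]  ->  [[-2765, -1133], [9442, 3869]]
... * rho(a) = [[1, 1], [-3, -2]]  ->  [[634, -499], [-2165, 1704]]
... * rho(c^-1) = [[-41, -24], [12, 7]]  ->  [[-31982, -18709], [109213, 63888]]
... * rho(a) = [[1, 1], [-3, -2]]  ->  [[24145, 5436], [-82451, -18563]]
tr = 24145 + -18563 = 5582

5582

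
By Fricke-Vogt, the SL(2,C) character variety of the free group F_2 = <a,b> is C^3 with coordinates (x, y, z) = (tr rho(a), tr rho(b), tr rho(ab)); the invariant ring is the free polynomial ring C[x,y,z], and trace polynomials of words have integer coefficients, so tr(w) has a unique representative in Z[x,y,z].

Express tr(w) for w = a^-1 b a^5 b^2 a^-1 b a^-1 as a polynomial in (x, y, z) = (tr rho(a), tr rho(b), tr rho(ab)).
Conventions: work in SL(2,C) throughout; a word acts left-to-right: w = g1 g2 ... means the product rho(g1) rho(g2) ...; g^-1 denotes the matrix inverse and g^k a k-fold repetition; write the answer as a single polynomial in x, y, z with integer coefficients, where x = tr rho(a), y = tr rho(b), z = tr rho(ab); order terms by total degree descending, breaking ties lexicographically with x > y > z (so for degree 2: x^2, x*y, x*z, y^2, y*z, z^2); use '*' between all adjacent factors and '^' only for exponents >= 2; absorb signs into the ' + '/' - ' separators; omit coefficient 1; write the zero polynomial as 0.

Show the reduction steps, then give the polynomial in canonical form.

tr(a^2 b) = tr(a)*tr(b a) - tr(b) = x*z - y
tr(a^2) = tr(a)*tr(a) - tr(1) = x^2 - 2
tr(b a^2 b) = tr(b)*tr(a^2 b) - tr(a^2) = x*y*z - x^2 - y^2 + 2
tr(b^2 a^2 b) = tr(b)*tr(b a^2 b) - tr(b a^2) = x*y^2*z - x^2*y - y^3 - x*z + 3*y
tr(a b^4 a) = tr(b)*tr(b^2 a^2 b) - tr(b^2 a^2) = x*y^3*z - x^2*y^2 - y^4 - 2*x*y*z + x^2 + 4*y^2 - 2
tr(a b^2) = tr(b)*tr(a b) - tr(a) = y*z - x
tr(a b^3) = tr(b)*tr(a b^2) - tr(a b) = y^2*z - x*y - z
tr(a b^4) = tr(b)*tr(a b^3) - tr(a b^2) = y^3*z - x*y^2 - 2*y*z + x
tr(a b^4 a^2) = tr(a)*tr(a b^4 a) - tr(a b^4) = x^2*y^3*z - x^3*y^2 - x*y^4 - 2*x^2*y*z - y^3*z + x^3 + 5*x*y^2 + 2*y*z - 3*x
tr(a^2 b^4 a^2) = tr(a)*tr(a b^4 a^2) - tr(a b^4 a) = x^3*y^3*z - x^4*y^2 - x^2*y^4 - 2*x^3*y*z - 2*x*y^3*z + x^4 + 6*x^2*y^2 + y^4 + 4*x*y*z - 4*x^2 - 4*y^2 + 2
tr(b a^5 b^3) = tr(a)*tr(a^2 b^4 a^2) - tr(a^2 b^4 a) = x^4*y^3*z - x^5*y^2 - x^3*y^4 - 2*x^4*y*z - 3*x^2*y^3*z + x^5 + 7*x^3*y^2 + 2*x*y^4 + 6*x^2*y*z + y^3*z - 5*x^3 - 9*x*y^2 - 2*y*z + 5*x
tr(a b a b) = tr(a b)*tr(a b) - tr(1) = z^2 - 2
tr(b^2 a b a) = tr(b)*tr(a b a b) - tr(a b a) = y*z^2 - x*z - y
tr(b a b a^2 b) = tr(a)*tr(b^2 a b a) - tr(b^2 a b) = x*y*z^2 - x^2*z - y^2*z + z
tr(b a b a^2) = tr(a)*tr(b a b a) - tr(b a b) = x*z^2 - y*z - x
tr(a b^3 a b a) = tr(b)*tr(b a b a^2 b) - tr(b a b a^2) = x*y^2*z^2 - x^2*y*z - y^3*z - x*z^2 + 2*y*z + x
tr(a b^3 a b) = tr(b)*tr(b a b a b) - tr(b a b a) = y^2*z^2 - x*y*z - y^2 - z^2 + 2
tr(a b^3 a b a^2) = tr(a)*tr(a b^3 a b a) - tr(a b^3 a b) = x^2*y^2*z^2 - x^3*y*z - x*y^3*z - x^2*z^2 - y^2*z^2 + 3*x*y*z + x^2 + y^2 + z^2 - 2
tr(a b^3 a b a^3) = tr(a)*tr(a b^3 a b a^2) - tr(a b^3 a b a) = x^3*y^2*z^2 - x^4*y*z - x^2*y^3*z - x^3*z^2 - 2*x*y^2*z^2 + 4*x^2*y*z + y^3*z + x^3 + x*y^2 + 2*x*z^2 - 2*y*z - 3*x
tr(b a^5 b^3 a) = tr(a)*tr(a b^3 a b a^3) - tr(a b^3 a b a^2) = x^4*y^2*z^2 - x^5*y*z - x^3*y^3*z - x^4*z^2 - 3*x^2*y^2*z^2 + 5*x^3*y*z + 2*x*y^3*z + x^4 + x^2*y^2 + 3*x^2*z^2 + y^2*z^2 - 5*x*y*z - 4*x^2 - y^2 - z^2 + 2
tr(a^-1 b a^5 b^3) = tr(b a^5 b^3)*tr(a) - tr(b a^5 b^3 a) = x^5*y^3*z - x^6*y^2 - x^4*y^4 - x^4*y^2*z^2 - x^5*y*z - 2*x^3*y^3*z + x^6 + 7*x^4*y^2 + x^4*z^2 + 2*x^2*y^4 + 3*x^2*y^2*z^2 + x^3*y*z - x*y^3*z - 6*x^4 - 10*x^2*y^2 - 3*x^2*z^2 - y^2*z^2 + 3*x*y*z + 9*x^2 + y^2 + z^2 - 2
tr(b a^-2 b a^5 b^2) = tr(a^-1 b a^5 b^3)*tr(a) - tr(a^-1 b a^5 b^3 a) = x^6*y^3*z - x^7*y^2 - x^5*y^4 - x^5*y^2*z^2 - x^6*y*z - 3*x^4*y^3*z + x^7 + 8*x^5*y^2 + x^5*z^2 + 3*x^3*y^4 + 3*x^3*y^2*z^2 + 3*x^4*y*z + 2*x^2*y^3*z - 7*x^5 - 17*x^3*y^2 - 3*x^3*z^2 - 2*x*y^4 - x*y^2*z^2 - 3*x^2*y*z - y^3*z + 14*x^3 + 10*x*y^2 + x*z^2 + 2*y*z - 7*x
tr(b^2 a b^2 a) = tr(b)*tr(a b^2 a b) - tr(a b^2 a) = y^2*z^2 - 2*x*y*z + x^2 - 2
tr(a b^2 a b^2 a) = tr(a)*tr(b^2 a b^2 a) - tr(b^2 a b^2) = x*y^2*z^2 - 2*x^2*y*z - y^3*z + x^3 + x*y^2 + 2*y*z - 3*x
tr(b^2 a b^2 a^3) = tr(a)*tr(a b^2 a b^2 a) - tr(a b^2 a b^2) = x^2*y^2*z^2 - 2*x^3*y*z - x*y^3*z + x^4 + x^2*y^2 - y^2*z^2 + 4*x*y*z - 4*x^2 + 2
tr(a^3 b^2 a b^2 a) = tr(a)*tr(b^2 a b^2 a^3) - tr(b^2 a b^2 a^2) = x^3*y^2*z^2 - 2*x^4*y*z - x^2*y^3*z + x^5 + x^3*y^2 - 2*x*y^2*z^2 + 6*x^2*y*z + y^3*z - 5*x^3 - x*y^2 - 2*y*z + 5*x
tr(b a^5 b^2 a b) = tr(a)*tr(a^3 b^2 a b^2 a) - tr(a^3 b^2 a b^2) = x^4*y^2*z^2 - 2*x^5*y*z - x^3*y^3*z + x^6 + x^4*y^2 - 3*x^2*y^2*z^2 + 8*x^3*y*z + 2*x*y^3*z - 6*x^4 - 2*x^2*y^2 + y^2*z^2 - 6*x*y*z + 9*x^2 - 2
tr(b a b a b a) = tr(b a b a)*tr(b a) - tr(a b) = z^3 - 3*z
tr(b a b a b a^2) = tr(a)*tr(b a b a b a) - tr(b a b a b) = x*z^3 - y*z^2 - 2*x*z + y
tr(b a b a b a^3) = tr(a)*tr(b a b a b a^2) - tr(b a b a b a) = x^2*z^3 - x*y*z^2 - 2*x^2*z - z^3 + x*y + 3*z
tr(a^2 b a b a b a^2) = tr(a)*tr(b a b a b a^3) - tr(b a b a b a^2) = x^3*z^3 - x^2*y*z^2 - 2*x^3*z - 2*x*z^3 + x^2*y + y*z^2 + 5*x*z - y
tr(a b a b a^5 b) = tr(a)*tr(a^2 b a b a b a^2) - tr(a^2 b a b a b a) = x^4*z^3 - x^3*y*z^2 - 2*x^4*z - 3*x^2*z^3 + x^3*y + 2*x*y*z^2 + 7*x^2*z + z^3 - 2*x*y - 3*z
tr(b a b a^3) = tr(a)*tr(a b a b a) - tr(a b a b) = x^2*z^2 - x*y*z - x^2 - z^2 + 2
tr(a^3 b a b a) = tr(a)*tr(b a b a^3) - tr(b a b a^2) = x^3*z^2 - x^2*y*z - x^3 - 2*x*z^2 + y*z + 3*x
tr(a^2 b a b a^3) = tr(a)*tr(a^3 b a b a) - tr(a^3 b a b) = x^4*z^2 - x^3*y*z - x^4 - 3*x^2*z^2 + 2*x*y*z + 4*x^2 + z^2 - 2
tr(a b a b a^5) = tr(a)*tr(a^2 b a b a^3) - tr(a^2 b a b a^2) = x^5*z^2 - x^4*y*z - x^5 - 4*x^3*z^2 + 3*x^2*y*z + 5*x^3 + 3*x*z^2 - y*z - 5*x
tr(b a^5 b^2 a b a) = tr(b)*tr(a b a b a^5 b) - tr(a b a b a^5) = x^4*y*z^3 - x^5*z^2 - x^3*y^2*z^2 - x^4*y*z - 3*x^2*y*z^3 + x^5 + x^3*y^2 + 4*x^3*z^2 + 2*x*y^2*z^2 + 4*x^2*y*z + y*z^3 - 5*x^3 - 2*x*y^2 - 3*x*z^2 - 2*y*z + 5*x
tr(b a^5 b^2 a b a^-1) = tr(b a^5 b^2 a b)*tr(a) - tr(b a^5 b^2 a b a) = x^5*y^2*z^2 - 2*x^6*y*z - x^4*y^3*z - x^4*y*z^3 + x^7 + x^5*y^2 + x^5*z^2 - 2*x^3*y^2*z^2 + 9*x^4*y*z + 2*x^2*y^3*z + 3*x^2*y*z^3 - 7*x^5 - 3*x^3*y^2 - 4*x^3*z^2 - x*y^2*z^2 - 10*x^2*y*z - y*z^3 + 14*x^3 + 2*x*y^2 + 3*x*z^2 + 2*y*z - 7*x
tr(b a^-2 b a^5 b^2 a) = tr(b a^5 b^2 a b a^-1)*tr(a) - tr(b a^5 b^2 a b) = x^6*y^2*z^2 - 2*x^7*y*z - x^5*y^3*z - x^5*y*z^3 + x^8 + x^6*y^2 + x^6*z^2 - 3*x^4*y^2*z^2 + 11*x^5*y*z + 3*x^3*y^3*z + 3*x^3*y*z^3 - 8*x^6 - 4*x^4*y^2 - 4*x^4*z^2 + 2*x^2*y^2*z^2 - 18*x^3*y*z - 2*x*y^3*z - x*y*z^3 + 20*x^4 + 4*x^2*y^2 + 3*x^2*z^2 - y^2*z^2 + 8*x*y*z - 16*x^2 + 2
tr(a^-1 b a^5 b^2 a^-1 b a^-1) = tr(b a^-2 b a^5 b^2)*tr(a) - tr(b a^-2 b a^5 b^2 a) = x^7*y^3*z - x^8*y^2 - x^6*y^4 - 2*x^6*y^2*z^2 + x^7*y*z - 2*x^5*y^3*z + x^5*y*z^3 + 7*x^6*y^2 + 3*x^4*y^4 + 6*x^4*y^2*z^2 - 8*x^5*y*z - x^3*y^3*z - 3*x^3*y*z^3 + x^6 - 13*x^4*y^2 + x^4*z^2 - 2*x^2*y^4 - 3*x^2*y^2*z^2 + 15*x^3*y*z + x*y^3*z + x*y*z^3 - 6*x^4 + 6*x^2*y^2 - 2*x^2*z^2 + y^2*z^2 - 6*x*y*z + 9*x^2 - 2

x^7*y^3*z - x^8*y^2 - x^6*y^4 - 2*x^6*y^2*z^2 + x^7*y*z - 2*x^5*y^3*z + x^5*y*z^3 + 7*x^6*y^2 + 3*x^4*y^4 + 6*x^4*y^2*z^2 - 8*x^5*y*z - x^3*y^3*z - 3*x^3*y*z^3 + x^6 - 13*x^4*y^2 + x^4*z^2 - 2*x^2*y^4 - 3*x^2*y^2*z^2 + 15*x^3*y*z + x*y^3*z + x*y*z^3 - 6*x^4 + 6*x^2*y^2 - 2*x^2*z^2 + y^2*z^2 - 6*x*y*z + 9*x^2 - 2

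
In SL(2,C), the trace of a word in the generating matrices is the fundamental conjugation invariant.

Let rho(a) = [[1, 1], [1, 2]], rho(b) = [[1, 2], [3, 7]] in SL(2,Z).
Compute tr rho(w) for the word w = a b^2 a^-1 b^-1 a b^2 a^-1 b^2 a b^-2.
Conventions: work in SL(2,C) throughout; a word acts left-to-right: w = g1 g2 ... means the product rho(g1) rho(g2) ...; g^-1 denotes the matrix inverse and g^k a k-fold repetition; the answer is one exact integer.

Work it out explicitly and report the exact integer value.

-1645860

rho(a) = [[1, 1], [1, 2]]
... * rho(b) = [[1, 2], [3, 7]]  ->  [[4, 9], [7, 16]]
... * rho(b) = [[1, 2], [3, 7]]  ->  [[31, 71], [55, 126]]
... * rho(a^-1) = [[2, -1], [-1, 1]]  ->  [[-9, 40], [-16, 71]]
... * rho(b^-1) = [[7, -2], [-3, 1]]  ->  [[-183, 58], [-325, 103]]
... * rho(a) = [[1, 1], [1, 2]]  ->  [[-125, -67], [-222, -119]]
... * rho(b) = [[1, 2], [3, 7]]  ->  [[-326, -719], [-579, -1277]]
... * rho(b) = [[1, 2], [3, 7]]  ->  [[-2483, -5685], [-4410, -10097]]
... * rho(a^-1) = [[2, -1], [-1, 1]]  ->  [[719, -3202], [1277, -5687]]
... * rho(b) = [[1, 2], [3, 7]]  ->  [[-8887, -20976], [-15784, -37255]]
... * rho(b) = [[1, 2], [3, 7]]  ->  [[-71815, -164606], [-127549, -292353]]
... * rho(a) = [[1, 1], [1, 2]]  ->  [[-236421, -401027], [-419902, -712255]]
... * rho(b^-1) = [[7, -2], [-3, 1]]  ->  [[-451866, 71815], [-802549, 127549]]
... * rho(b^-1) = [[7, -2], [-3, 1]]  ->  [[-3378507, 975547], [-6000490, 1732647]]
tr = -3378507 + 1732647 = -1645860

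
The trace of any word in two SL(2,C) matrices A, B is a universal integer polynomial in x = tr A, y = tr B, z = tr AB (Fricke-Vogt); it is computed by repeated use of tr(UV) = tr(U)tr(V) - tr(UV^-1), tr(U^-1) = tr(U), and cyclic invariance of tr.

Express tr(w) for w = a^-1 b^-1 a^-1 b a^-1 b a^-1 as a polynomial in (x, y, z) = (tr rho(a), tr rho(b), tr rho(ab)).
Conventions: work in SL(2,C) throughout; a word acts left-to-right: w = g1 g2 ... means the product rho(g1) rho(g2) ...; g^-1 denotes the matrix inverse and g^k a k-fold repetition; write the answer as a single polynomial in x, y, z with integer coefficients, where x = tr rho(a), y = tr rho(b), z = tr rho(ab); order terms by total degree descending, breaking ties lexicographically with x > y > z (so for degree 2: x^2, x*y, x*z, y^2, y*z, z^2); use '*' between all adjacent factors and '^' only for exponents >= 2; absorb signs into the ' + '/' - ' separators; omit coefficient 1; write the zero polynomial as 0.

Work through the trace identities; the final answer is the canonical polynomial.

x^3*y^2*z - x^2*y^3 - 2*x^2*y*z^2 + x*y^2*z + x*z^3 + x^2*y - 2*x*z + y

tr(b a^-1) = tr(b)*tr(a) - tr(b a) = x*y - z
tr(a^-1 b a^-1) = tr(b a^-1)*tr(a) - tr(b) = x^2*y - x*z - y
tr(b^2) = tr(b)*tr(b) - tr(1) = y^2 - 2
tr(b^2 a) = tr(b)*tr(a b) - tr(a) = y*z - x
tr(b a^-1 b) = tr(b^2)*tr(a) - tr(b^2 a) = x*y^2 - y*z - x
tr(b a b^2) = tr(b)*tr(a b^2) - tr(a b) = y^2*z - x*y - z
tr(a b a b) = tr(a b)*tr(a b) - tr(1) = z^2 - 2
tr(a b a) = tr(a)*tr(b a) - tr(b) = x*z - y
tr(b a b^2 a) = tr(b)*tr(a b a b) - tr(a b a) = y*z^2 - x*z - y
tr(b a^-1 b a b) = tr(b a b^2)*tr(a) - tr(b a b^2 a) = x*y^2*z - x^2*y - y*z^2 + y
tr(b a b a b a) = tr(a b a b)*tr(a b) - tr(b a) = z^3 - 3*z
tr(b a^-1 b a b a) = tr(b a b a b)*tr(a) - tr(b a b a b a) = x*y*z^2 - x^2*z - z^3 - x*y + 3*z
tr(a b a^-1 b a^-1 b) = tr(b a^-1 b a b)*tr(a) - tr(b a^-1 b a b a) = x^2*y^2*z - x^3*y - 2*x*y*z^2 + x^2*z + z^3 + 2*x*y - 3*z
tr(b a^-1 b a^-1 b^-1 a) = tr(a b a^-1 b a^-1)*tr(b) - tr(a b a^-1 b a^-1 b) = -x^2*y^2*z + x^3*y + x*y^3 + 2*x*y*z^2 - x^2*z - y^2*z - z^3 - 3*x*y + 3*z
tr(a^-1 b^-1 a^-1 b a^-1 b) = tr(b a^-1 b a^-1 b^-1)*tr(a) - tr(b a^-1 b a^-1 b^-1 a) = x^2*y^2*z - x*y^3 - 2*x*y*z^2 + y^2*z + z^3 + 2*x*y - 3*z
tr(a^-1 b^-1 a^-1 b a^-1 b a^-1) = tr(a^-1 b^-1 a^-1 b a^-1 b)*tr(a) - tr(a^-1 b^-1 a^-1 b a^-1 b a) = x^3*y^2*z - x^2*y^3 - 2*x^2*y*z^2 + x*y^2*z + x*z^3 + x^2*y - 2*x*z + y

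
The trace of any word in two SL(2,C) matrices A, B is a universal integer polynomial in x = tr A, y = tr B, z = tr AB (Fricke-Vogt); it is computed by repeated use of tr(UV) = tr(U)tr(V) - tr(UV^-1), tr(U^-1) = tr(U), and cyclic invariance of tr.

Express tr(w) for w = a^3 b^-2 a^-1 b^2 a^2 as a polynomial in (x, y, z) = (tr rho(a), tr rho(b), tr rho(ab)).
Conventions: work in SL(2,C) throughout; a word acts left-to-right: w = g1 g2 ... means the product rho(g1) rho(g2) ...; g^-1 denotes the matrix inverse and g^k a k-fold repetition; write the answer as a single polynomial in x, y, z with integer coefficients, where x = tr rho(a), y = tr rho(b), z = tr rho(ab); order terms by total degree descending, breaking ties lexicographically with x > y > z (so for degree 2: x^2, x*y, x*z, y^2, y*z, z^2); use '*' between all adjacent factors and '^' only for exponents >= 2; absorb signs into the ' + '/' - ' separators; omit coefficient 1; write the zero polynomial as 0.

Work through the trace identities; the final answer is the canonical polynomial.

-x^5*y^3*z + x^6*y^2 + x^4*y^4 + x^4*y^2*z^2 + 3*x^3*y^3*z - 7*x^4*y^2 - 3*x^2*y^4 - 3*x^2*y^2*z^2 - x*y^3*z + x^4 + 13*x^2*y^2 + y^4 + y^2*z^2 - 4*x^2 - 4*y^2 + 2

trace(b a^2) = trace(a) * trace(b a) - trace(b)  (reduce the a square) = x*z - y
so trace(a^2 b a) = trace(a) * trace(b a^2) - trace(b a)  (reduce the a square) = x^2*z - x*y - z
so trace(b a^4) = trace(a) * trace(a^2 b a) - trace(a^2 b)  (reduce the a square) = x^3*z - x^2*y - 2*x*z + y
trace(b a^5) = trace(a) * trace(b a^4) - trace(b a^3)  (reduce the a square) = x^4*z - x^3*y - 3*x^2*z + 2*x*y + z
trace(a^2) = trace(a) * trace(a) - trace(1)  (reduce the a square) = x^2 - 2
so trace(a^3) = trace(a) * trace(a^2) - trace(a)  (reduce the a square) = x^3 - 3*x
trace(b^2 a^3) = trace(b) * trace(a^3 b) - trace(a^3)  (reduce the b square) = x^2*y*z - x^3 - x*y^2 - y*z + 3*x
trace(b^2 a^2) = trace(b) * trace(a^2 b) - trace(a^2)  (reduce the b square) = x*y*z - x^2 - y^2 + 2
reduce: trace(b^2 a^4) = trace(a) * trace(b^2 a^3) - trace(b^2 a^2)  (reduce the a square) = x^3*y*z - x^4 - x^2*y^2 - 2*x*y*z + 4*x^2 + y^2 - 2
trace(a^2 b^2 a^3) = trace(a) * trace(b^2 a^4) - trace(b^2 a^3)  (reduce the a square) = x^4*y*z - x^5 - x^3*y^2 - 3*x^2*y*z + 5*x^3 + 2*x*y^2 + y*z - 5*x
trace(a b^2 a^5) = trace(a) * trace(a^2 b^2 a^3) - trace(a^2 b^2 a^2)  (reduce the a square) = x^5*y*z - x^6 - x^4*y^2 - 4*x^3*y*z + 6*x^4 + 3*x^2*y^2 + 3*x*y*z - 9*x^2 - y^2 + 2
reduce: trace(b a b a) = trace(a b) * trace(a b) - trace(1)  (split on a) = z^2 - 2
reduce: trace(b a b) = trace(b) * trace(a b) - trace(a)  (reduce the b square) = y*z - x
so trace(a b a b a) = trace(a) * trace(b a b a) - trace(b a b)  (reduce the a square) = x*z^2 - y*z - x
reduce: trace(a^2 b a b a) = trace(a) * trace(a b a b a) - trace(a b a b)  (reduce the a square) = x^2*z^2 - x*y*z - x^2 - z^2 + 2
reduce: trace(a b a b a^3) = trace(a) * trace(a^2 b a b a) - trace(a^2 b a b)  (reduce the a square) = x^3*z^2 - x^2*y*z - x^3 - 2*x*z^2 + y*z + 3*x
reduce: trace(a^5 b a b) = trace(a) * trace(a b a b a^3) - trace(a b a b a^2)  (reduce the a square) = x^4*z^2 - x^3*y*z - x^4 - 3*x^2*z^2 + 2*x*y*z + 4*x^2 + z^2 - 2
reduce: trace(a^5 b a) = trace(a) * trace(a b a^4) - trace(a b a^3)  (reduce the a square) = x^5*z - x^4*y - 4*x^3*z + 3*x^2*y + 3*x*z - y
reduce: trace(a b^2 a^5 b) = trace(b) * trace(a^5 b a b) - trace(a^5 b a)  (reduce the b square) = x^4*y*z^2 - x^5*z - x^3*y^2*z - 3*x^2*y*z^2 + 4*x^3*z + 2*x*y^2*z + x^2*y + y*z^2 - 3*x*z - y
so trace(b^2 a^5 b^-1 a) = trace(a b^2 a^5) * trace(b) - trace(a b^2 a^5 b)  (eliminate b^-1) = x^5*y^2*z - x^6*y - x^4*y^3 - x^4*y*z^2 + x^5*z - 3*x^3*y^2*z + 6*x^4*y + 3*x^2*y^3 + 3*x^2*y*z^2 - 4*x^3*z + x*y^2*z - 10*x^2*y - y^3 - y*z^2 + 3*x*z + 3*y
so trace(a^-1 b^2 a^5 b^-1) = trace(b^2 a^5 b^-1) * trace(a) - trace(b^2 a^5 b^-1 a)  (eliminate a^-1) = -x^5*y^2*z + x^6*y + x^4*y^3 + x^4*y*z^2 + 3*x^3*y^2*z - 7*x^4*y - 3*x^2*y^3 - 3*x^2*y*z^2 + x^3*z - x*y^2*z + 12*x^2*y + y^3 + y*z^2 - 2*x*z - 3*y
so trace(a^3 b^-2 a^-1 b^2 a^2) = trace(a^-1 b^2 a^5 b^-1) * trace(b) - trace(a^-1 b^2 a^5)  (eliminate b^-1) = -x^5*y^3*z + x^6*y^2 + x^4*y^4 + x^4*y^2*z^2 + 3*x^3*y^3*z - 7*x^4*y^2 - 3*x^2*y^4 - 3*x^2*y^2*z^2 - x*y^3*z + x^4 + 13*x^2*y^2 + y^4 + y^2*z^2 - 4*x^2 - 4*y^2 + 2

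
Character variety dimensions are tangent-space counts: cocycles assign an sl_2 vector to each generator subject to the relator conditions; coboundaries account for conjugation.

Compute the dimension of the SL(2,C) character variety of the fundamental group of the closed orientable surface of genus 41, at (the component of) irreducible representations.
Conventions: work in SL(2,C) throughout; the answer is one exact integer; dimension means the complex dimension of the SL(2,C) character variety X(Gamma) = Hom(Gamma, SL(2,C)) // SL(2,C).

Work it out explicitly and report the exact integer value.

240

Gamma = pi_1(Sigma_41) = < a_1, b_1, ..., a_41, b_41 | prod [a_i, b_i] > has 2g = 82 generators and 1 relator.
Unconstrained cocycle data is one sl_2 vector per generator (246 dimensions), cut by the relator condition d_2(z) = 0.
At an irreducible rho, H^2 = coker(d_2) vanishes (Poincare duality: H^2 is dual to H^0 = invariants = 0), so d_2 is surjective onto sl_2 and dim Z^1 = 246 - 3 = 243.
As always at irreducible rho, dim B^1 = 3.
dim H^1 = 243 - 3 = 240 = dim X.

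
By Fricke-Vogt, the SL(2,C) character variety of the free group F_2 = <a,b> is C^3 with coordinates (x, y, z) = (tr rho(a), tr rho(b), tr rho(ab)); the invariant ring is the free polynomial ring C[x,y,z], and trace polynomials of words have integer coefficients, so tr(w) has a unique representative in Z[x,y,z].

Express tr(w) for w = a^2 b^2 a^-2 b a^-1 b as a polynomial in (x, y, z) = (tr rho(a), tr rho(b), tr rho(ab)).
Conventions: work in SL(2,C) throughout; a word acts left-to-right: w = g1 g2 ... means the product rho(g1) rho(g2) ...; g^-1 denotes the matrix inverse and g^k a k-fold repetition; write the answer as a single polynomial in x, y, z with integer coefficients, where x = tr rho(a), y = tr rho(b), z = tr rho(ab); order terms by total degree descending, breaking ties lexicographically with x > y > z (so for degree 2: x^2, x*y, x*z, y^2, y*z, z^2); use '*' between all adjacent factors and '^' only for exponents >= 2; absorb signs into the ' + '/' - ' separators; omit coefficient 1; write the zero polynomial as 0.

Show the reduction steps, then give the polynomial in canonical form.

tr(a b^2) = tr(b)*tr(a b) - tr(a) = y*z - x
so tr(b^3 a) = tr(b)*tr(a b^2) - tr(a b) = y^2*z - x*y - z
reduce: tr(b^2) = tr(b)*tr(b) - tr(1) = y^2 - 2
reduce: tr(b^3) = tr(b)*tr(b^2) - tr(b) = y^3 - 3*y
tr(b a^2 b^2) = tr(a)*tr(b^3 a) - tr(b^3) = x*y^2*z - x^2*y - y^3 - x*z + 3*y
reduce: tr(a^2 b) = tr(a)*tr(b a) - tr(b) = x*z - y
reduce: tr(a^2) = tr(a)*tr(a) - tr(1) = x^2 - 2
reduce: tr(b a^2 b) = tr(b)*tr(a^2 b) - tr(a^2) = x*y*z - x^2 - y^2 + 2
tr(b^2 a^2 b^2) = tr(b)*tr(b a^2 b^2) - tr(b a^2 b) = x*y^3*z - x^2*y^2 - y^4 - 2*x*y*z + x^2 + 4*y^2 - 2
so tr(a b a b) = tr(b a)*tr(b a) - tr(1)   [split at repeated b] = z^2 - 2
tr(a b^2 a b) = tr(b)*tr(a b a b) - tr(a b a) = y*z^2 - x*z - y
reduce: tr(b^2 a b^2 a) = tr(b)*tr(a b^2 a b) - tr(a b^2 a) = y^2*z^2 - 2*x*y*z + x^2 - 2
so tr(b^2 a b^2) = tr(b)*tr(b^2 a b) - tr(b^2 a) = y^3*z - x*y^2 - 2*y*z + x
tr(b^2 a^2 b^2 a) = tr(a)*tr(b^2 a b^2 a) - tr(b^2 a b^2) = x*y^2*z^2 - 2*x^2*y*z - y^3*z + x^3 + x*y^2 + 2*y*z - 3*x
tr(b a^2 b^2 a^-1 b) = tr(b^2 a^2 b^2)*tr(a) - tr(b^2 a^2 b^2 a) = x^2*y^3*z - x^3*y^2 - x*y^4 - x*y^2*z^2 + y^3*z + 3*x*y^2 - 2*y*z + x
tr(a b a^2 b) = tr(a)*tr(b a b a) - tr(b a b) = x*z^2 - y*z - x
tr(a b a^2) = tr(a)*tr(a b a) - tr(a b) = x^2*z - x*y - z
tr(a b a^2 b^2) = tr(b)*tr(a b a^2 b) - tr(a b a^2) = x*y*z^2 - x^2*z - y^2*z + z
tr(b a b a^2 b^2) = tr(b)*tr(a b a^2 b^2) - tr(a b a^2 b) = x*y^2*z^2 - x^2*y*z - y^3*z - x*z^2 + 2*y*z + x
tr(b a b a b a) = tr(a b)*tr(a b a b) - tr(a^-1 b^-1)   [split at repeated a] = z^3 - 3*z
tr(a b a b a^2 b) = tr(a)*tr(b a b a b a) - tr(b a b a b) = x*z^3 - y*z^2 - 2*x*z + y
tr(a b a b a^2) = tr(a)*tr(b a b a^2) - tr(b a b a) = x^2*z^2 - x*y*z - x^2 - z^2 + 2
reduce: tr(b a b a^2 b^2 a) = tr(b)*tr(a b a b a^2 b) - tr(a b a b a^2) = x*y*z^3 - x^2*z^2 - y^2*z^2 - x*y*z + x^2 + y^2 + z^2 - 2
tr(b a^2 b^2 a^-1 b a) = tr(b a b a^2 b^2)*tr(a) - tr(b a b a^2 b^2 a) = x^2*y^2*z^2 - x^3*y*z - x*y^3*z - x*y*z^3 + y^2*z^2 + 3*x*y*z - y^2 - z^2 + 2
reduce: tr(b a^-1 b a^2 b^2 a^-1) = tr(b a^2 b^2 a^-1 b)*tr(a) - tr(b a^2 b^2 a^-1 b a) = x^3*y^3*z - x^4*y^2 - x^2*y^4 - 2*x^2*y^2*z^2 + x^3*y*z + 2*x*y^3*z + x*y*z^3 + 3*x^2*y^2 - y^2*z^2 - 5*x*y*z + x^2 + y^2 + z^2 - 2
so tr(b a^-1 b a^2 b^2) = tr(b a^2 b^3)*tr(a) - tr(b a^2 b^3 a) = x^2*y^3*z - x^3*y^2 - x*y^4 - x*y^2*z^2 - x^2*y*z + y^3*z + x^3 + 4*x*y^2 + x*z^2 - 2*y*z - 3*x
reduce: tr(a^2 b^2 a^-2 b a^-1 b) = tr(b a^-1 b a^2 b^2 a^-1)*tr(a) - tr(b a^-1 b a^2 b^2) = x^4*y^3*z - x^5*y^2 - x^3*y^4 - 2*x^3*y^2*z^2 + x^4*y*z + x^2*y^3*z + x^2*y*z^3 + 4*x^3*y^2 + x*y^4 - 4*x^2*y*z - y^3*z - 3*x*y^2 + 2*y*z + x

x^4*y^3*z - x^5*y^2 - x^3*y^4 - 2*x^3*y^2*z^2 + x^4*y*z + x^2*y^3*z + x^2*y*z^3 + 4*x^3*y^2 + x*y^4 - 4*x^2*y*z - y^3*z - 3*x*y^2 + 2*y*z + x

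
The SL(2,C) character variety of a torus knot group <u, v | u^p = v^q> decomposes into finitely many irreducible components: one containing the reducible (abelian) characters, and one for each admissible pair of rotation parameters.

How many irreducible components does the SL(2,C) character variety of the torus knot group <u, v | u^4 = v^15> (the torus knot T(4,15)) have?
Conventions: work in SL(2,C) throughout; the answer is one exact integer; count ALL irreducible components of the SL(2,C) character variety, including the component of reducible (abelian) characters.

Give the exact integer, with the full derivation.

22

Gamma = < u, v | u^4 = v^15 > (torus knot T(4,15)); the central element u^4 = v^15 acts as +I or -I in any irreducible SL(2,C) representation.
This locks tr(u) to 2*cos(pi*alpha/4), alpha in 1..3, and tr(v) to 2*cos(pi*beta/15), beta in 1..14, on each component of irreducible characters.
Consistency of u^4 = (-1)^alpha I with v^15 = (-1)^beta I forces alpha = beta (mod 2).
Enumerate parity-matched pairs: 2*7 odd-odd plus 1*7 even-even gives 21.
components with irreducible characters: 21; plus the single component of reducible (abelian) characters: total 22.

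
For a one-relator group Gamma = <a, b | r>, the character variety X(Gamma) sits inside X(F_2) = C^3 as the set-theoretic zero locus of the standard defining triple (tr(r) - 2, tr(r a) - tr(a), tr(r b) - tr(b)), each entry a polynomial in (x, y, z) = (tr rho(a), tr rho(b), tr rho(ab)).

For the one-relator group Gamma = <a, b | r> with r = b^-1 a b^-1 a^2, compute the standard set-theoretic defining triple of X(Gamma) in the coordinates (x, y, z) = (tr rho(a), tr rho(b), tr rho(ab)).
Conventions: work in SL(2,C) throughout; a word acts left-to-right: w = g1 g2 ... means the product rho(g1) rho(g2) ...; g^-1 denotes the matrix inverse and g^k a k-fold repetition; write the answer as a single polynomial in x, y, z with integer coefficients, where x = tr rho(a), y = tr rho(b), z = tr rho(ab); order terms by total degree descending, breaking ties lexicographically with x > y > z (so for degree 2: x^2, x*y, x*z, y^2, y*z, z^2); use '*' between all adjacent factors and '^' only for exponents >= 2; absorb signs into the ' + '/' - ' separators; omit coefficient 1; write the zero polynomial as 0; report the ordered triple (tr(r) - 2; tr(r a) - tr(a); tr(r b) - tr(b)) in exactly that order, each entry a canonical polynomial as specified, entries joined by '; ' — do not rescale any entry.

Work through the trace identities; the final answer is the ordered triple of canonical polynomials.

x^3*y^2 - 2*x^2*y*z - x*y^2 + x*z^2 + y*z - x - 2; x^4*y^2 - 2*x^3*y*z - 2*x^2*y^2 + x^2*z^2 + 3*x*y*z - x^2 - z^2 - x + 2; x^3*y - x^2*z - 2*x*y - y + z

reduce: trace(a^2) = trace(a)*trace(a) - trace(1) = x^2 - 2
trace(a^3) = trace(a)*trace(a^2) - trace(a) = x^3 - 3*x
reduce: trace(b a^2) = trace(a)*trace(b a) - trace(b) = x*z - y
reduce: trace(a^3 b) = trace(a)*trace(b a^2) - trace(b a) = x^2*z - x*y - z
trace(a b^-1 a^2) = trace(a^3)*trace(b) - trace(a^3 b) = x^3*y - x^2*z - 2*x*y + z
trace(b a b a) = trace(b a)*trace(b a) - trace(1) = z^2 - 2
trace(b a b) = trace(b)*trace(a b) - trace(a) = y*z - x
so trace(a^2 b a b) = trace(a)*trace(b a b a) - trace(b a b) = x*z^2 - y*z - x
so trace(a b^-1 a^2 b) = trace(a^2 b a)*trace(b) - trace(a^2 b a b) = x^2*y*z - x*y^2 - x*z^2 + x
trace(b^-1 a b^-1 a^2) = trace(a b^-1 a^2)*trace(b) - trace(a b^-1 a^2 b) = x^3*y^2 - 2*x^2*y*z - x*y^2 + x*z^2 + y*z - x
so trace(a^4) = trace(a)*trace(a^3) - trace(a^2)   [square of a] = x^4 - 4*x^2 + 2
reduce: trace(a^4 b) = trace(a)*trace(b a^3) - trace(b a^2)   [square of a] = x^3*z - x^2*y - 2*x*z + y
trace(a b^-1 a^3) = trace(a^4)*trace(b) - trace(a^4 b)   [inverse elimination on b] = x^4*y - x^3*z - 3*x^2*y + 2*x*z + y
so trace(a^3 b a b) = trace(a)*trace(b a b a^2) - trace(b a b a)   [square of a] = x^2*z^2 - x*y*z - x^2 - z^2 + 2
reduce: trace(a b^-1 a^3 b) = trace(a^3 b a)*trace(b) - trace(a^3 b a b)   [inverse elimination on b] = x^3*y*z - x^2*y^2 - x^2*z^2 - x*y*z + x^2 + y^2 + z^2 - 2
trace(b^-1 a b^-1 a^3) = trace(a b^-1 a^3)*trace(b) - trace(a b^-1 a^3 b)   [inverse elimination on b] = x^4*y^2 - 2*x^3*y*z - 2*x^2*y^2 + x^2*z^2 + 3*x*y*z - x^2 - z^2 + 2
assemble the triple (trace(r) - 2; trace(r a) - x; trace(r b) - y)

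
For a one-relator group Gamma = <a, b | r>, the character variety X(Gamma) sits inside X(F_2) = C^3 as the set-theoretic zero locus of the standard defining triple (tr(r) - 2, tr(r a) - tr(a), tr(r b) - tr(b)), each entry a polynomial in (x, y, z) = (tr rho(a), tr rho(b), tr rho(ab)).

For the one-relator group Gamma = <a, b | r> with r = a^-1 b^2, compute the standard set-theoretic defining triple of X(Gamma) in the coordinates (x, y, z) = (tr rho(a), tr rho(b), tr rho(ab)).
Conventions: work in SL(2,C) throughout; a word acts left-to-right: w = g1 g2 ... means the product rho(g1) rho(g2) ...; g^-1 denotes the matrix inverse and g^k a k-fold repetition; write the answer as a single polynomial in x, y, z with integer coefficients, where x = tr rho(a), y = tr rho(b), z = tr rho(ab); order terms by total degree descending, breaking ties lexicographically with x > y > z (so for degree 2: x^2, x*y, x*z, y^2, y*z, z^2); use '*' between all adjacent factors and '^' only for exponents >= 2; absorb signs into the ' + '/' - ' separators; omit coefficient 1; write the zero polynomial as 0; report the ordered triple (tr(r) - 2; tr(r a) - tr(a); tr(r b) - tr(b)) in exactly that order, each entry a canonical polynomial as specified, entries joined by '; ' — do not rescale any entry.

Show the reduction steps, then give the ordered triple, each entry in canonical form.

x*y^2 - y*z - x - 2; y^2 - x - 2; x*y^3 - y^2*z - 2*x*y - y + z

tr(b^2) = tr(b) tr(b) - tr(1)   [square of b] = y^2 - 2
tr(b^2 a) = tr(b) tr(a b) - tr(a)   [square of b] = y*z - x
tr(a^-1 b^2) = tr(b^2) tr(a) - tr(b^2 a)   [inverse elimination on a] = x*y^2 - y*z - x
tr(b^3) = tr(b) tr(b^2) - tr(b)  (reduce the b square) = y^3 - 3*y
tr(b^3 a) = tr(b) tr(a b^2) - tr(a b)  (reduce the b square) = y^2*z - x*y - z
tr(a^-1 b^3) = tr(b^3) tr(a) - tr(b^3 a)  (eliminate a^-1) = x*y^3 - y^2*z - 2*x*y + z
assemble the triple (tr(r) - 2; tr(r a) - x; tr(r b) - y)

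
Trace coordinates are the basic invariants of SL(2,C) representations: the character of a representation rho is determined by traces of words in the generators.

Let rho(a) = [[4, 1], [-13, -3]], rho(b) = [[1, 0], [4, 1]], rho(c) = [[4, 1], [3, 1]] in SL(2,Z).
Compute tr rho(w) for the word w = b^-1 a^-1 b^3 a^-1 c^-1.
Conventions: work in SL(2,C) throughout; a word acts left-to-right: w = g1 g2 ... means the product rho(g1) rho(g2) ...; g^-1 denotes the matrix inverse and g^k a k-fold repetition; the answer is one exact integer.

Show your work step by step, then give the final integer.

-98

rho(b^-1) = [[1, 0], [-4, 1]]
... * rho(a^-1) = [[-3, -1], [13, 4]]  ->  [[-3, -1], [25, 8]]
... * rho(b) = [[1, 0], [4, 1]]  ->  [[-7, -1], [57, 8]]
... * rho(b) = [[1, 0], [4, 1]]  ->  [[-11, -1], [89, 8]]
... * rho(b) = [[1, 0], [4, 1]]  ->  [[-15, -1], [121, 8]]
... * rho(a^-1) = [[-3, -1], [13, 4]]  ->  [[32, 11], [-259, -89]]
... * rho(c^-1) = [[1, -1], [-3, 4]]  ->  [[-1, 12], [8, -97]]
tr = -1 + -97 = -98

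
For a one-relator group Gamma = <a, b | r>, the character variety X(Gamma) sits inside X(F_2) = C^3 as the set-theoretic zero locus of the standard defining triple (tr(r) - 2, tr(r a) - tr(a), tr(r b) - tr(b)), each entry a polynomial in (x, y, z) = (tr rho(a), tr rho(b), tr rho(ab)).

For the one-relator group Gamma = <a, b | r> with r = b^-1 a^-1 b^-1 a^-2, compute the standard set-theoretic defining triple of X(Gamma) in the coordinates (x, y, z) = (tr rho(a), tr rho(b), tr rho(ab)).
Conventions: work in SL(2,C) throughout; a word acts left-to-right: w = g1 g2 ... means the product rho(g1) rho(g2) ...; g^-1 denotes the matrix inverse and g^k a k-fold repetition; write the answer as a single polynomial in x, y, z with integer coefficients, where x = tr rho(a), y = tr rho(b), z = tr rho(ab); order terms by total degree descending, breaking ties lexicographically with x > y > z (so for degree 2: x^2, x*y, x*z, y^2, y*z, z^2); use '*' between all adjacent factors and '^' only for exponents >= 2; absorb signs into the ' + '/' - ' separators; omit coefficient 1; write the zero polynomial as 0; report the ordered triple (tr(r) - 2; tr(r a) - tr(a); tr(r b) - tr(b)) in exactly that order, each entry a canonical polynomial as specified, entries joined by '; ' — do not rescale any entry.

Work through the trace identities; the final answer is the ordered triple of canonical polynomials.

trace(a^-1) = trace(a) = x
trace(a^-2) = trace(a^-1)*trace(a) - trace(1) = x^2 - 2
trace(b a^-1) = trace(b)*trace(a) - trace(b a) = x*y - z
trace(a^-2 b) = trace(b a^-1)*trace(a) - trace(b) = x^2*y - x*z - y
trace(b^-1 a^-2) = trace(a^-2)*trace(b) - trace(a^-2 b) = x*z - y
reduce: trace(a^-2 b^-1 a^-1) = trace(b^-1 a^-2)*trace(a) - trace(b^-1 a^-1) = x^2*z - x*y - z
trace(a^-1 b a^-2) = trace(b a^-2)*trace(a) - trace(b a^-1) = x^3*y - x^2*z - 2*x*y + z
trace(b^2) = trace(b)*trace(b) - trace(1) = y^2 - 2
trace(b^2 a) = trace(b)*trace(a b) - trace(a) = y*z - x
reduce: trace(a^-1 b^2) = trace(b^2)*trace(a) - trace(b^2 a) = x*y^2 - y*z - x
so trace(b a^-2 b) = trace(a^-1 b^2)*trace(a) - trace(a^-1 b^2 a) = x^2*y^2 - x*y*z - x^2 - y^2 + 2
trace(b a b a) = trace(a b)*trace(a b) - trace(1) = z^2 - 2
so trace(a^-1 b a b) = trace(b a b)*trace(a) - trace(b a b a) = x*y*z - x^2 - z^2 + 2
so trace(b a^-2 b a) = trace(a^-1 b a b)*trace(a) - trace(a^-1 b a b a) = x^2*y*z - x^3 - x*z^2 - y*z + 3*x
so trace(a^-1 b a^-2 b) = trace(b a^-2 b)*trace(a) - trace(b a^-2 b a) = x^3*y^2 - 2*x^2*y*z - x*y^2 + x*z^2 + y*z - x
trace(a^-2 b^-1 a^-1 b) = trace(a^-1 b a^-2)*trace(b) - trace(a^-1 b a^-2 b) = x^2*y*z - x*y^2 - x*z^2 + x
trace(b^-1 a^-1 b^-1 a^-2) = trace(a^-2 b^-1 a^-1)*trace(b) - trace(a^-2 b^-1 a^-1 b) = x*z^2 - y*z - x
assemble the triple (trace(r) - 2; trace(r a) - x; trace(r b) - y)

x*z^2 - y*z - x - 2; z^2 - x - 2; x^2*z - x*y - y - z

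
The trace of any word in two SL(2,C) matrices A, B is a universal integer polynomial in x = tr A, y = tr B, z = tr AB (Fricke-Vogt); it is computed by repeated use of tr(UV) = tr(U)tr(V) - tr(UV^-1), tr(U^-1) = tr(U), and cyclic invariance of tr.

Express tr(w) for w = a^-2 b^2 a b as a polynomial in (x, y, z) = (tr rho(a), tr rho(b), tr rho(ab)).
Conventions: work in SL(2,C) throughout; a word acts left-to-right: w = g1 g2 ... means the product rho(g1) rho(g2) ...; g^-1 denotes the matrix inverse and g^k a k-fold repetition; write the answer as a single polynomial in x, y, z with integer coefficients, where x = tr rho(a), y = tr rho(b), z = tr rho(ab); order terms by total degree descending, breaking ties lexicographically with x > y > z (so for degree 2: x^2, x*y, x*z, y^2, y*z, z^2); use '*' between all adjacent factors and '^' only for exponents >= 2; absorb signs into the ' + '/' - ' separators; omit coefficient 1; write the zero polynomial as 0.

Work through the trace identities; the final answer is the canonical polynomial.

trace(a b^2) = trace(b) trace(a b) - trace(a)   [square of b] = y*z - x
trace(b^2 a b) = trace(b) trace(a b^2) - trace(a b)   [square of b] = y^2*z - x*y - z
trace(a b a b) = trace(a b) trace(a b) - trace(1)   [split at a repeated a] = z^2 - 2
trace(a b a) = trace(a) trace(b a) - trace(b)   [square of a] = x*z - y
trace(b^2 a b a) = trace(b) trace(a b a b) - trace(a b a)   [square of b] = y*z^2 - x*z - y
trace(a^-1 b^2 a b) = trace(b^2 a b) trace(a) - trace(b^2 a b a)   [inverse elimination on a] = x*y^2*z - x^2*y - y*z^2 + y
trace(a^-2 b^2 a b) = trace(a^-1 b^2 a b) trace(a) - trace(a^-1 b^2 a b a)   [inverse elimination on a] = x^2*y^2*z - x^3*y - x*y*z^2 - y^2*z + 2*x*y + z

x^2*y^2*z - x^3*y - x*y*z^2 - y^2*z + 2*x*y + z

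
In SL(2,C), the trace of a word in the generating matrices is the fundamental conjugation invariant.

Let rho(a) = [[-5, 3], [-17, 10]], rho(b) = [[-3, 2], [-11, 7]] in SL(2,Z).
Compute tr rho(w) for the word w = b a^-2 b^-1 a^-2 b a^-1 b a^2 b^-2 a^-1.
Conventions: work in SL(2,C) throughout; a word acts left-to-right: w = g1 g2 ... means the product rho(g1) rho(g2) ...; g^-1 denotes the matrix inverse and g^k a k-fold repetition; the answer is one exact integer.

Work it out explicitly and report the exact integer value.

21443

rho(b) = [[-3, 2], [-11, 7]]
... * rho(a^-1) = [[10, -3], [17, -5]]  ->  [[4, -1], [9, -2]]
... * rho(a^-1) = [[10, -3], [17, -5]]  ->  [[23, -7], [56, -17]]
... * rho(b^-1) = [[7, -2], [11, -3]]  ->  [[84, -25], [205, -61]]
... * rho(a^-1) = [[10, -3], [17, -5]]  ->  [[415, -127], [1013, -310]]
... * rho(a^-1) = [[10, -3], [17, -5]]  ->  [[1991, -610], [4860, -1489]]
... * rho(b) = [[-3, 2], [-11, 7]]  ->  [[737, -288], [1799, -703]]
... * rho(a^-1) = [[10, -3], [17, -5]]  ->  [[2474, -771], [6039, -1882]]
... * rho(b) = [[-3, 2], [-11, 7]]  ->  [[1059, -449], [2585, -1096]]
... * rho(a) = [[-5, 3], [-17, 10]]  ->  [[2338, -1313], [5707, -3205]]
... * rho(a) = [[-5, 3], [-17, 10]]  ->  [[10631, -6116], [25950, -14929]]
... * rho(b^-1) = [[7, -2], [11, -3]]  ->  [[7141, -2914], [17431, -7113]]
... * rho(b^-1) = [[7, -2], [11, -3]]  ->  [[17933, -5540], [43774, -13523]]
... * rho(a^-1) = [[10, -3], [17, -5]]  ->  [[85150, -26099], [207849, -63707]]
tr = 85150 + -63707 = 21443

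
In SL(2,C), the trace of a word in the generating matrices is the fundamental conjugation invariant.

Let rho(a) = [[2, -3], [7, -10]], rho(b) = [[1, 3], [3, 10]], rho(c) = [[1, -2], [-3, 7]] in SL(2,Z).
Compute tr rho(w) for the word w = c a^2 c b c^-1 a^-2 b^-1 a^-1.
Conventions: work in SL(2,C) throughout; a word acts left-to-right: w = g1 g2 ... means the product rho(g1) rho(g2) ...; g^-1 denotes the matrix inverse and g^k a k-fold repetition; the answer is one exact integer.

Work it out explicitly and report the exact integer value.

rho(c) = [[1, -2], [-3, 7]]
... * rho(a) = [[2, -3], [7, -10]]  ->  [[-12, 17], [43, -61]]
... * rho(a) = [[2, -3], [7, -10]]  ->  [[95, -134], [-341, 481]]
... * rho(c) = [[1, -2], [-3, 7]]  ->  [[497, -1128], [-1784, 4049]]
... * rho(b) = [[1, 3], [3, 10]]  ->  [[-2887, -9789], [10363, 35138]]
... * rho(c^-1) = [[7, 2], [3, 1]]  ->  [[-49576, -15563], [177955, 55864]]
... * rho(a^-1) = [[-10, 3], [-7, 2]]  ->  [[604701, -179854], [-2170598, 645593]]
... * rho(a^-1) = [[-10, 3], [-7, 2]]  ->  [[-4788032, 1454395], [17186829, -5220608]]
... * rho(b^-1) = [[10, -3], [-3, 1]]  ->  [[-52243505, 15818491], [187530114, -56781095]]
... * rho(a^-1) = [[-10, 3], [-7, 2]]  ->  [[411705613, -125093533], [-1477833475, 449028152]]
tr = 411705613 + 449028152 = 860733765

860733765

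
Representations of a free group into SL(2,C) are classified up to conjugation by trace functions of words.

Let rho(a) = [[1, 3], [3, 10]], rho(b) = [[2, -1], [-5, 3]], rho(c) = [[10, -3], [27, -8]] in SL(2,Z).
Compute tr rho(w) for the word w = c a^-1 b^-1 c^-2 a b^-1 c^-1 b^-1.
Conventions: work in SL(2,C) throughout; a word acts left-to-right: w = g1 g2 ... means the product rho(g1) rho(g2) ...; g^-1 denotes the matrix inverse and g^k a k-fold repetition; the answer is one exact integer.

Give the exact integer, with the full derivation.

rho(c) = [[10, -3], [27, -8]]
... * rho(a^-1) = [[10, -3], [-3, 1]]  ->  [[109, -33], [294, -89]]
... * rho(b^-1) = [[3, 1], [5, 2]]  ->  [[162, 43], [437, 116]]
... * rho(c^-1) = [[-8, 3], [-27, 10]]  ->  [[-2457, 916], [-6628, 2471]]
... * rho(c^-1) = [[-8, 3], [-27, 10]]  ->  [[-5076, 1789], [-13693, 4826]]
... * rho(a) = [[1, 3], [3, 10]]  ->  [[291, 2662], [785, 7181]]
... * rho(b^-1) = [[3, 1], [5, 2]]  ->  [[14183, 5615], [38260, 15147]]
... * rho(c^-1) = [[-8, 3], [-27, 10]]  ->  [[-265069, 98699], [-715049, 266250]]
... * rho(b^-1) = [[3, 1], [5, 2]]  ->  [[-301712, -67671], [-813897, -182549]]
tr = -301712 + -182549 = -484261

-484261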